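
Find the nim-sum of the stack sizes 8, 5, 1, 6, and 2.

8

Compute the nim-sum pairwise:
8 XOR 5 = 13
13 XOR 1 = 12
12 XOR 6 = 10
10 XOR 2 = 8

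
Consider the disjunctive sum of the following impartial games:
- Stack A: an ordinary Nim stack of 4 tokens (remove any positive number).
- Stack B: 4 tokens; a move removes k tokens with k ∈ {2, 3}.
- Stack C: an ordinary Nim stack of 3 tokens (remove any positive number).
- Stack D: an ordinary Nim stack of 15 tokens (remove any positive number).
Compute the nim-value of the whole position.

Stack A is a plain Nim stack of size 4, so its Grundy value is 4.
For stack B, compute g(0), g(1), … with moves {2, 3}:
g(0) = mex{} = 0
g(1) = mex{} = 0
g(2) = mex{0} = 1
g(3) = mex{0} = 1
g(4) = mex{0,1} = 2
So g(4) = 2.
Stack C is a plain Nim stack of size 3, so its Grundy value is 3.
Stack D is a plain Nim stack of size 15, so its Grundy value is 15.
By the Sprague-Grundy theorem, the Grundy value of a sum of independent games is the XOR of the component values.
Combined value = 4 ⊕ 2 ⊕ 3 ⊕ 15 = 10.

10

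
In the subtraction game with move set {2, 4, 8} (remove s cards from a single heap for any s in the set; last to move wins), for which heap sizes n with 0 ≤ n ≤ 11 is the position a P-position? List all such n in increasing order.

Build the Grundy sequence with g(k) = mex{g(k−s) : s ∈ {2, 4, 8}, s ≤ k}:
g(0) = mex{} = 0
g(1) = mex{} = 0
g(2) = mex{0} = 1
g(3) = mex{0} = 1
g(4) = mex{0,1} = 2
g(5) = mex{0,1} = 2
g(6) = mex{1,2} = 0
g(7) = mex{1,2} = 0
g(8) = mex{0,2} = 1
g(9) = mex{0,2} = 1
g(10) = mex{0,1} = 2
g(11) = mex{0,1} = 2
The P-positions (g = 0) in 0..11 are 0, 1, 6, 7.

0, 1, 6, 7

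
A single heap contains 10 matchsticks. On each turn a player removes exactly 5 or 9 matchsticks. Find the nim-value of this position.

2

Compute g(0), g(1), … for moves {5, 9}:
k:     0  1  2  3  4  5  6  7  8  9 10
g(k):  0  0  0  0  0  1  1  1  1  1  2
So g(10) = 2.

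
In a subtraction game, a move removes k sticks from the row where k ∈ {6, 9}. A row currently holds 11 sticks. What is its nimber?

Compute g(0), g(1), … for moves {6, 9}:
g(0) = mex{} = 0
g(1) = mex{} = 0
g(2) = mex{} = 0
g(3) = mex{} = 0
g(4) = mex{} = 0
g(5) = mex{} = 0
g(6) = mex{0} = 1
g(7) = mex{0} = 1
g(8) = mex{0} = 1
g(9) = mex{0} = 1
g(10) = mex{0} = 1
g(11) = mex{0} = 1
So g(11) = 1.

1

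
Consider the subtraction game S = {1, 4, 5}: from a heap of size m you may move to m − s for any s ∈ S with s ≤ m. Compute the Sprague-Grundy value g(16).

0

Build the Grundy sequence with g(k) = mex{g(k−s) : s ∈ {1, 4, 5}, s ≤ k}:
k:     0  1  2  3  4  5  6  7  8  9 10 11 12 13 14 15 16
g(k):  0  1  0  1  2  3  2  3  0  1  0  1  2  3  2  3  0
So g(16) = 0.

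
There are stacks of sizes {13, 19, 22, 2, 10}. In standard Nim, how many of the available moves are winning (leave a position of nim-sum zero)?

0

Bitwise XOR of the heap sizes:
  01101  (13)
  10011  (19)
  10110  (22)
  00010  (2)
  01010  (10)
  -----
  00000  (0)
The nim-sum is already 0, so every move leaves a nonzero nim-sum — there are no winning moves.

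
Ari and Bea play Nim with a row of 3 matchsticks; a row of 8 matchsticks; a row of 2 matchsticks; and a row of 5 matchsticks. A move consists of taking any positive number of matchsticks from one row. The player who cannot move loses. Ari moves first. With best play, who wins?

Ari wins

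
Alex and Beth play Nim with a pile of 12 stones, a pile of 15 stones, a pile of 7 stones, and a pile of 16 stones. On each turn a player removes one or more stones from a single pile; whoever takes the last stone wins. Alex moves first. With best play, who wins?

Alex wins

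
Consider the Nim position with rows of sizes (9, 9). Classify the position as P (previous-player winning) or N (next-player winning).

P-position

Bitwise XOR of the heap sizes:
  1001  (9)
  1001  (9)
  ----
  0000  (0)
The nim-sum is 0, so this is a P-position: the player to move is in a losing position under optimal play.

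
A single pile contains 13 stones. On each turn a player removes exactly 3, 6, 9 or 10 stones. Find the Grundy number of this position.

Compute g(0), g(1), … for moves {3, 6, 9, 10}:
g(0) = mex{} = 0
g(1) = mex{} = 0
g(2) = mex{} = 0
g(3) = mex{0} = 1
g(4) = mex{0} = 1
g(5) = mex{0} = 1
g(6) = mex{0,1} = 2
g(7) = mex{0,1} = 2
g(8) = mex{0,1} = 2
g(9) = mex{0,1,2} = 3
g(10) = mex{0,1,2} = 3
g(11) = mex{0,1,2} = 3
g(12) = mex{0,1,2,3} = 4
g(13) = mex{1,2,3} = 0
So g(13) = 0.

0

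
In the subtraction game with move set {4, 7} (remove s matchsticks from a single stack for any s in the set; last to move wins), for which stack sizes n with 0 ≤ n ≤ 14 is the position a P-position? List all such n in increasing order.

0, 1, 2, 3, 11, 12, 13, 14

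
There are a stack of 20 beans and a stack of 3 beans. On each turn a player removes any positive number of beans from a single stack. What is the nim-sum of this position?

23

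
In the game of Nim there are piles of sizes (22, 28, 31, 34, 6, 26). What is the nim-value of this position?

43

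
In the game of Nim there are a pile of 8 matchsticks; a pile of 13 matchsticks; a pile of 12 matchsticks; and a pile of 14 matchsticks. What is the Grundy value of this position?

In binary:
  1000  (8)
  1101  (13)
  1100  (12)
  1110  (14)
  ----
  0111  (7)

7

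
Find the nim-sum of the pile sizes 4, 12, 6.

14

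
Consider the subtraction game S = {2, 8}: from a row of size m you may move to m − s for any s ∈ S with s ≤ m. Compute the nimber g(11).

Grundy values for subtraction set {2, 8}:
g(0) = mex{} = 0
g(1) = mex{} = 0
g(2) = mex{0} = 1
g(3) = mex{0} = 1
g(4) = mex{1} = 0
g(5) = mex{1} = 0
g(6) = mex{0} = 1
g(7) = mex{0} = 1
g(8) = mex{0,1} = 2
g(9) = mex{0,1} = 2
g(10) = mex{1,2} = 0
g(11) = mex{1,2} = 0
So g(11) = 0.

0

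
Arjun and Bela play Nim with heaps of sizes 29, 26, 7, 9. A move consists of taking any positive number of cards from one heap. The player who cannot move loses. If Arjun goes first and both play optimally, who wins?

Nim-sum: 29 ⊕ 26 ⊕ 7 ⊕ 9 = 9.
The nim-sum is 9 ≠ 0, so this is an N-position: the player to move can win; Arjun has a winning move.

Arjun wins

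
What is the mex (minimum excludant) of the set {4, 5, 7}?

0 is not in the set, so the mex is 0.

0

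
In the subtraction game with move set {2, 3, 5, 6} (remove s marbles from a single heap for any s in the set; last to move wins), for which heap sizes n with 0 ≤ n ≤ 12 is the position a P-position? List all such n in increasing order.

0, 1, 8, 9

Build the Grundy sequence with g(k) = mex{g(k−s) : s ∈ {2, 3, 5, 6}, s ≤ k}:
g(0) = mex{} = 0
g(1) = mex{} = 0
g(2) = mex{0} = 1
g(3) = mex{0} = 1
g(4) = mex{0,1} = 2
g(5) = mex{0,1} = 2
g(6) = mex{0,1,2} = 3
g(7) = mex{0,1,2} = 3
g(8) = mex{1,2,3} = 0
g(9) = mex{1,2,3} = 0
g(10) = mex{0,2,3} = 1
g(11) = mex{0,2,3} = 1
g(12) = mex{0,1,3} = 2
The P-positions (g = 0) in 0..12 are 0, 1, 8, 9.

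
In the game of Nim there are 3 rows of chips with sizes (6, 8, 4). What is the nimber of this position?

Compute the nim-sum pairwise:
6 ⊕ 8 = 14
14 ⊕ 4 = 10

10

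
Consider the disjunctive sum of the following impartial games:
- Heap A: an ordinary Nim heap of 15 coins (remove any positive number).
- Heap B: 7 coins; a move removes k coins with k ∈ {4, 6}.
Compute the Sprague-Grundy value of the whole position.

14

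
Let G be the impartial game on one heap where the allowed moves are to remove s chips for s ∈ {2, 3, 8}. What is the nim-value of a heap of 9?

2

Compute g(0), g(1), … for moves {2, 3, 8}:
g(0) = mex{} = 0
g(1) = mex{} = 0
g(2) = mex{0} = 1
g(3) = mex{0} = 1
g(4) = mex{0,1} = 2
g(5) = mex{1} = 0
g(6) = mex{1,2} = 0
g(7) = mex{0,2} = 1
g(8) = mex{0} = 1
g(9) = mex{0,1} = 2
So g(9) = 2.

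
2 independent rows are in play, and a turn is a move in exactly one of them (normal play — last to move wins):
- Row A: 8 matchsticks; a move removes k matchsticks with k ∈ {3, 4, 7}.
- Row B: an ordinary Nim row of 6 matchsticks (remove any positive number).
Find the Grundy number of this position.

4

Grundy values for row A (subtraction set {3, 4, 7}):
k:     0  1  2  3  4  5  6  7  8
g(k):  0  0  0  1  1  1  2  2  2
So g(8) = 2.
Row B is a plain Nim row of size 6, so its Grundy value is 6.
The value of a disjunctive sum is the nim-sum of the parts.
Combined value = 2 XOR 6 = 4.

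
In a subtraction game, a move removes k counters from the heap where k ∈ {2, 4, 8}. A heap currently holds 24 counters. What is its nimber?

0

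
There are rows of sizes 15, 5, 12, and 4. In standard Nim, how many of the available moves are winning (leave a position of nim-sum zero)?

1

Nim-sum: 15 XOR 5 XOR 12 XOR 4 = 2.
The overall nim-sum is X = 2. A row of size p has a winning move iff p XOR X < p (reduce it to p XOR X).
  15: 15 XOR 2 = 13 < 15 — winning move (to 13).
  5: 5 XOR 2 = 7 ≥ 5 — no move.
  12: 12 XOR 2 = 14 ≥ 12 — no move.
  4: 4 XOR 2 = 6 ≥ 4 — no move.
That gives 1 winning move.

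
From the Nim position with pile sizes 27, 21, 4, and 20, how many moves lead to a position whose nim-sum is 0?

Bitwise XOR of the heap sizes:
  11011  (27)
  10101  (21)
  00100  (4)
  10100  (20)
  -----
  11110  (30)
The overall nim-sum is X = 30. A pile of size p has a winning move iff p XOR X < p (reduce it to p XOR X).
  27: 27 XOR 30 = 5 < 27 — winning move (to 5).
  21: 21 XOR 30 = 11 < 21 — winning move (to 11).
  4: 4 XOR 30 = 26 ≥ 4 — no move.
  20: 20 XOR 30 = 10 < 20 — winning move (to 10).
That gives 3 winning moves.

3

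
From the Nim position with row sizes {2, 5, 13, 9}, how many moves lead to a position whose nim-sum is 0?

1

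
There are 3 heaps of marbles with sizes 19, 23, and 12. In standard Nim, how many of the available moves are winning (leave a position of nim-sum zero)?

1

Write each in binary and XOR column by column:
  10011  (19)
  10111  (23)
  01100  (12)
  -----
  01000  (8)
The overall nim-sum is X = 8. A heap of size p has a winning move iff p XOR X < p (reduce it to p XOR X).
  19: 19 XOR 8 = 27 ≥ 19 — no move.
  23: 23 XOR 8 = 31 ≥ 23 — no move.
  12: 12 XOR 8 = 4 < 12 — winning move (to 4).
That gives 1 winning move.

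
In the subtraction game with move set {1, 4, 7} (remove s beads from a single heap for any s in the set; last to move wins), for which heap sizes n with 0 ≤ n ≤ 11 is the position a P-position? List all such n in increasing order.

0, 2, 5, 8, 10

Grundy values for subtraction set {1, 4, 7}:
g(0) = mex{} = 0
g(1) = mex{0} = 1
g(2) = mex{1} = 0
g(3) = mex{0} = 1
g(4) = mex{0,1} = 2
g(5) = mex{1,2} = 0
g(6) = mex{0} = 1
g(7) = mex{0,1} = 2
g(8) = mex{1,2} = 0
g(9) = mex{0} = 1
g(10) = mex{1} = 0
g(11) = mex{0,2} = 1
The P-positions (g = 0) in 0..11 are 0, 2, 5, 8, 10.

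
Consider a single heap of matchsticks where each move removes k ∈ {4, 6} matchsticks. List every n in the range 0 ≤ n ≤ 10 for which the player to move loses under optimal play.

Grundy values for subtraction set {4, 6}:
g(0) = mex{} = 0
g(1) = mex{} = 0
g(2) = mex{} = 0
g(3) = mex{} = 0
g(4) = mex{0} = 1
g(5) = mex{0} = 1
g(6) = mex{0} = 1
g(7) = mex{0} = 1
g(8) = mex{0,1} = 2
g(9) = mex{0,1} = 2
g(10) = mex{1} = 0
The P-positions (g = 0) in 0..10 are 0, 1, 2, 3, 10.

0, 1, 2, 3, 10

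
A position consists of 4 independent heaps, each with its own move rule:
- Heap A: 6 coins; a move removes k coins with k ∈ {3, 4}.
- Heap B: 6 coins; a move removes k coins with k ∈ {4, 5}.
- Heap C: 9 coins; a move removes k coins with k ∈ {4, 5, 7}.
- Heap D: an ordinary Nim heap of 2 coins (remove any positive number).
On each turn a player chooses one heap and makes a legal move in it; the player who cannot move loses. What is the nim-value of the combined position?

3

Grundy values for heap A (subtraction set {3, 4}):
k:     0  1  2  3  4  5  6
g(k):  0  0  0  1  1  1  2
So g(6) = 2.
Grundy values for heap B (subtraction set {4, 5}):
k:     0  1  2  3  4  5  6
g(k):  0  0  0  0  1  1  1
So g(6) = 1.
For heap C, compute g(0), g(1), … with moves {4, 5, 7}:
k:     0  1  2  3  4  5  6  7  8  9
g(k):  0  0  0  0  1  1  1  1  2  2
So g(9) = 2.
Heap D is a plain Nim heap of size 2, so its Grundy value is 2.
The value of a disjunctive sum is the nim-sum of the parts.
Combined value = 2 ⊕ 1 ⊕ 2 ⊕ 2 = 3.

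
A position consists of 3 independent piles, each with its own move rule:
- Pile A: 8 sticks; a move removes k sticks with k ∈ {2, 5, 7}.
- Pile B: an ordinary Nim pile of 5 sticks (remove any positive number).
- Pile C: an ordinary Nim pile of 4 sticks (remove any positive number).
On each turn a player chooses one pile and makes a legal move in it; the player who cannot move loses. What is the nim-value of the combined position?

3

Grundy values for pile A (subtraction set {2, 5, 7}):
g(0) = mex{} = 0
g(1) = mex{} = 0
g(2) = mex{0} = 1
g(3) = mex{0} = 1
g(4) = mex{1} = 0
g(5) = mex{0,1} = 2
g(6) = mex{0} = 1
g(7) = mex{0,1,2} = 3
g(8) = mex{0,1} = 2
So g(8) = 2.
Pile B is a plain Nim pile of size 5, so its Grundy value is 5.
Pile C is a plain Nim pile of size 4, so its Grundy value is 4.
By the Sprague-Grundy theorem, the Grundy value of a sum of independent games is the XOR of the component values.
Combined value = 2 XOR 5 XOR 4 = 3.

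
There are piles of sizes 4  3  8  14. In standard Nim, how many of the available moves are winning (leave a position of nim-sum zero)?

1

Compute the nim-sum pairwise:
4 ⊕ 3 = 7
7 ⊕ 8 = 15
15 ⊕ 14 = 1
The overall nim-sum is X = 1. A pile of size p has a winning move iff p XOR X < p (reduce it to p XOR X).
  4: 4 XOR 1 = 5 ≥ 4 — no move.
  3: 3 XOR 1 = 2 < 3 — winning move (to 2).
  8: 8 XOR 1 = 9 ≥ 8 — no move.
  14: 14 XOR 1 = 15 ≥ 14 — no move.
That gives 1 winning move.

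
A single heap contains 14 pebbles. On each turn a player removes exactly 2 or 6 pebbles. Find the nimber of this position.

1

Grundy values for subtraction set {2, 6}:
g(0) = mex{} = 0
g(1) = mex{} = 0
g(2) = mex{0} = 1
g(3) = mex{0} = 1
g(4) = mex{1} = 0
g(5) = mex{1} = 0
g(6) = mex{0} = 1
g(7) = mex{0} = 1
g(8) = mex{1} = 0
g(9) = mex{1} = 0
g(10) = mex{0} = 1
g(11) = mex{0} = 1
g(12) = mex{1} = 0
g(13) = mex{1} = 0
g(14) = mex{0} = 1
So g(14) = 1.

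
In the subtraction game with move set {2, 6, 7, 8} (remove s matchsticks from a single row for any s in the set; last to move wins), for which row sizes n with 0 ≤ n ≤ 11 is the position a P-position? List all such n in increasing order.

0, 1, 4, 5

Grundy values for subtraction set {2, 6, 7, 8}:
g(0) = mex{} = 0
g(1) = mex{} = 0
g(2) = mex{0} = 1
g(3) = mex{0} = 1
g(4) = mex{1} = 0
g(5) = mex{1} = 0
g(6) = mex{0} = 1
g(7) = mex{0} = 1
g(8) = mex{0,1} = 2
g(9) = mex{0,1} = 2
g(10) = mex{0,1,2} = 3
g(11) = mex{0,1,2} = 3
The P-positions (g = 0) in 0..11 are 0, 1, 4, 5.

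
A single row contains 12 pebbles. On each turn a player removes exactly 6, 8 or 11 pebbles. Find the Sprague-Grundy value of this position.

2

Compute g(0), g(1), … for moves {6, 8, 11}:
k:     0  1  2  3  4  5  6  7  8  9 10 11 12
g(k):  0  0  0  0  0  0  1  1  1  1  1  1  2
So g(12) = 2.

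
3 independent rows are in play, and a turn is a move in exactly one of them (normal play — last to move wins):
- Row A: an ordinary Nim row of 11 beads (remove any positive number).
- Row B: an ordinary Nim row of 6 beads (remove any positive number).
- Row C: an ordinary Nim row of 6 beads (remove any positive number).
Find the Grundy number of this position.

11

Row A is a plain Nim row of size 11, so its Grundy value is 11.
Row B is a plain Nim row of size 6, so its Grundy value is 6.
Row C is a plain Nim row of size 6, so its Grundy value is 6.
By the Sprague-Grundy theorem, the Grundy value of a sum of independent games is the XOR of the component values.
Combined value = 11 XOR 6 XOR 6 = 11.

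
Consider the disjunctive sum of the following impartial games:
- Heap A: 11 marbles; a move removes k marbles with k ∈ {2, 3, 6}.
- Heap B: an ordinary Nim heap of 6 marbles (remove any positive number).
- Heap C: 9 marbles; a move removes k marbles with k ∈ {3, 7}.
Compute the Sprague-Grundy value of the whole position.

Build the Grundy sequence for heap A with g(k) = mex{g(k−s) : s ∈ {2, 3, 6}, s ≤ k}:
g(0) = mex{} = 0
g(1) = mex{} = 0
g(2) = mex{0} = 1
g(3) = mex{0} = 1
g(4) = mex{0,1} = 2
g(5) = mex{1} = 0
g(6) = mex{0,1,2} = 3
g(7) = mex{0,2} = 1
g(8) = mex{0,1,3} = 2
g(9) = mex{1,3} = 0
g(10) = mex{1,2} = 0
g(11) = mex{0,2} = 1
So g(11) = 1.
Heap B is a plain Nim heap of size 6, so its Grundy value is 6.
Build the Grundy sequence for heap C with g(k) = mex{g(k−s) : s ∈ {3, 7}, s ≤ k}:
k:     0  1  2  3  4  5  6  7  8  9
g(k):  0  0  0  1  1  1  0  2  2  1
So g(9) = 1.
By the Sprague-Grundy theorem, the Grundy value of a sum of independent games is the XOR of the component values.
Combined value = 1 ⊕ 6 ⊕ 1 = 6.

6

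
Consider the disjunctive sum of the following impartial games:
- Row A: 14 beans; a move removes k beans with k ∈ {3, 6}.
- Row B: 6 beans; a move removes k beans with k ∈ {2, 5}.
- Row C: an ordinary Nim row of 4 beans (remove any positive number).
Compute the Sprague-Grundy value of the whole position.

Grundy values for row A (subtraction set {3, 6}):
g(0) = mex{} = 0
g(1) = mex{} = 0
g(2) = mex{} = 0
g(3) = mex{0} = 1
g(4) = mex{0} = 1
g(5) = mex{0} = 1
g(6) = mex{0,1} = 2
g(7) = mex{0,1} = 2
g(8) = mex{0,1} = 2
g(9) = mex{1,2} = 0
g(10) = mex{1,2} = 0
g(11) = mex{1,2} = 0
g(12) = mex{0,2} = 1
g(13) = mex{0,2} = 1
g(14) = mex{0,2} = 1
So g(14) = 1.
For row B, compute g(0), g(1), … with moves {2, 5}:
k:     0  1  2  3  4  5  6
g(k):  0  0  1  1  0  2  1
So g(6) = 1.
Row C is a plain Nim row of size 4, so its Grundy value is 4.
The value of a disjunctive sum is the nim-sum of the parts.
Combined value = 1 ⊕ 1 ⊕ 4 = 4.

4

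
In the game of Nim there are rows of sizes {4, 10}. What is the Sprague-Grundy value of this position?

14

Nim-sum: 4 XOR 10 = 14.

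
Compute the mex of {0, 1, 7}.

The values 0, 1 are all present; 2 is the first non-negative integer missing from the set.

2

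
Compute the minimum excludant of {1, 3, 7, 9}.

0

0 is not in the set, so the mex is 0.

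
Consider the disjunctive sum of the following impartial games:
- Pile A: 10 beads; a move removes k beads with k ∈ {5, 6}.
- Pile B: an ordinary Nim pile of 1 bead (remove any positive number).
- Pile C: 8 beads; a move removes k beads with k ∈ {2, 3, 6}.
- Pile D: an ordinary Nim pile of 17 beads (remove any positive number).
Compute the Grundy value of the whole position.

Build the Grundy sequence for pile A with g(k) = mex{g(k−s) : s ∈ {5, 6}, s ≤ k}:
k:     0  1  2  3  4  5  6  7  8  9 10
g(k):  0  0  0  0  0  1  1  1  1  1  2
So g(10) = 2.
Pile B is a plain Nim pile of size 1, so its Grundy value is 1.
For pile C, compute g(0), g(1), … with moves {2, 3, 6}:
k:     0  1  2  3  4  5  6  7  8
g(k):  0  0  1  1  2  0  3  1  2
So g(8) = 2.
Pile D is a plain Nim pile of size 17, so its Grundy value is 17.
The value of a disjunctive sum is the nim-sum of the parts.
Combined value = 2 ⊕ 1 ⊕ 2 ⊕ 17 = 16.

16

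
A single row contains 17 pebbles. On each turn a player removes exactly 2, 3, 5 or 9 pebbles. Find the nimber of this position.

1

Grundy values for subtraction set {2, 3, 5, 9}:
k:     0  1  2  3  4  5  6  7  8  9 10 11 12 13 14 15 16 17
g(k):  0  0  1  1  2  2  3  0  0  1  1  2  2  3  0  0  1  1
So g(17) = 1.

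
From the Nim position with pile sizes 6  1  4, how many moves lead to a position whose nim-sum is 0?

1

Nim-sum: 6 ^ 1 ^ 4 = 3.
The overall nim-sum is X = 3. A pile of size p has a winning move iff p XOR X < p (reduce it to p XOR X).
  6: 6 XOR 3 = 5 < 6 — winning move (to 5).
  1: 1 XOR 3 = 2 ≥ 1 — no move.
  4: 4 XOR 3 = 7 ≥ 4 — no move.
That gives 1 winning move.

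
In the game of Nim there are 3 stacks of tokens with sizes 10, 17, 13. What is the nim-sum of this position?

Nim-sum: 10 XOR 17 XOR 13 = 22.

22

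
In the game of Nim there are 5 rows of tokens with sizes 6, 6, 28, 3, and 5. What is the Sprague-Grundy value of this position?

26

Compute the nim-sum pairwise:
6 ⊕ 6 = 0
0 ⊕ 28 = 28
28 ⊕ 3 = 31
31 ⊕ 5 = 26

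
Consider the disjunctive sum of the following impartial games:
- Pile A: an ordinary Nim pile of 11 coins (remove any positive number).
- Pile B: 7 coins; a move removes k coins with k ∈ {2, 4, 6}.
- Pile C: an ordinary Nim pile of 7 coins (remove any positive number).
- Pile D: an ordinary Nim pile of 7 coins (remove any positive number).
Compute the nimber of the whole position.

Pile A is a plain Nim pile of size 11, so its Grundy value is 11.
Grundy values for pile B (subtraction set {2, 4, 6}):
k:     0  1  2  3  4  5  6  7
g(k):  0  0  1  1  2  2  3  3
So g(7) = 3.
Pile C is a plain Nim pile of size 7, so its Grundy value is 7.
Pile D is a plain Nim pile of size 7, so its Grundy value is 7.
By the Sprague-Grundy theorem, the Grundy value of a sum of independent games is the XOR of the component values.
Combined value = 11 ⊕ 3 ⊕ 7 ⊕ 7 = 8.

8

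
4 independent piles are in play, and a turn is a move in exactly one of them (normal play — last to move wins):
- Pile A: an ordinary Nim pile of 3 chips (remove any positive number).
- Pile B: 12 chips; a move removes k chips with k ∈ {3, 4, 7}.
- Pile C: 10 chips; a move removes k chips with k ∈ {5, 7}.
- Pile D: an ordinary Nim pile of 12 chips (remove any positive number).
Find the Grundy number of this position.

13

Pile A is a plain Nim pile of size 3, so its Grundy value is 3.
For pile B, compute g(0), g(1), … with moves {3, 4, 7}:
g(0) = mex{} = 0
g(1) = mex{} = 0
g(2) = mex{} = 0
g(3) = mex{0} = 1
g(4) = mex{0} = 1
g(5) = mex{0} = 1
g(6) = mex{0,1} = 2
g(7) = mex{0,1} = 2
g(8) = mex{0,1} = 2
g(9) = mex{0,1,2} = 3
g(10) = mex{1,2} = 0
g(11) = mex{1,2} = 0
g(12) = mex{1,2,3} = 0
So g(12) = 0.
Grundy values for pile C (subtraction set {5, 7}):
k:     0  1  2  3  4  5  6  7  8  9 10
g(k):  0  0  0  0  0  1  1  1  1  1  2
So g(10) = 2.
Pile D is a plain Nim pile of size 12, so its Grundy value is 12.
By the Sprague-Grundy theorem, the Grundy value of a sum of independent games is the XOR of the component values.
Combined value = 3 ⊕ 0 ⊕ 2 ⊕ 12 = 13.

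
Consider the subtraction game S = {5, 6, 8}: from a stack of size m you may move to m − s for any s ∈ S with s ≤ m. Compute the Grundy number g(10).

Grundy values for subtraction set {5, 6, 8}:
k:     0  1  2  3  4  5  6  7  8  9 10
g(k):  0  0  0  0  0  1  1  1  1  1  2
So g(10) = 2.

2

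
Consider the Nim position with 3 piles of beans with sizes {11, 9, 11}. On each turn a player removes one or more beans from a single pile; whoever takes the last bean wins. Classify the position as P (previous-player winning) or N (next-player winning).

Nim-sum: 11 XOR 9 XOR 11 = 9.
The nim-sum is 9 ≠ 0, so this is an N-position: the player to move can win.

N-position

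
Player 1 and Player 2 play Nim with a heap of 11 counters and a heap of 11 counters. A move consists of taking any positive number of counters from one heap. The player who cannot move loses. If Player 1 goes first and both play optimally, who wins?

Player 2 wins

Nim-sum: 11 ⊕ 11 = 0.
The nim-sum is 0, so this is a P-position: the player to move is in a losing position under optimal play; Player 1 is about to move from it and so loses — Player 2 wins.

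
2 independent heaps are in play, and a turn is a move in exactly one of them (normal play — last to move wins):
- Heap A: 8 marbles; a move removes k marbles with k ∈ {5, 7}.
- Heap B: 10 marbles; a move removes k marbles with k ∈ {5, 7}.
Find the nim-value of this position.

For heap A, compute g(0), g(1), … with moves {5, 7}:
g(0) = mex{} = 0
g(1) = mex{} = 0
g(2) = mex{} = 0
g(3) = mex{} = 0
g(4) = mex{} = 0
g(5) = mex{0} = 1
g(6) = mex{0} = 1
g(7) = mex{0} = 1
g(8) = mex{0} = 1
So g(8) = 1.
For heap B, compute g(0), g(1), … with moves {5, 7}:
g(0) = mex{} = 0
g(1) = mex{} = 0
g(2) = mex{} = 0
g(3) = mex{} = 0
g(4) = mex{} = 0
g(5) = mex{0} = 1
g(6) = mex{0} = 1
g(7) = mex{0} = 1
g(8) = mex{0} = 1
g(9) = mex{0} = 1
g(10) = mex{0,1} = 2
So g(10) = 2.
By the Sprague-Grundy theorem, the Grundy value of a sum of independent games is the XOR of the component values.
Combined value = 1 ⊕ 2 = 3.

3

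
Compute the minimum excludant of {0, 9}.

1

0 is in the set but 1 is not, so the mex is 1.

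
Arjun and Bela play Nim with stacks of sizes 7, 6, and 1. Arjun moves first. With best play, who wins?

Bela wins

Compute the nim-sum pairwise:
7 ^ 6 = 1
1 ^ 1 = 0
The nim-sum is 0, so this is a P-position: the player to move is in a losing position under optimal play; Arjun is about to move from it and so loses — Bela wins.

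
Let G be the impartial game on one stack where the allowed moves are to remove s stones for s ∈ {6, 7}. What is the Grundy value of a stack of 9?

1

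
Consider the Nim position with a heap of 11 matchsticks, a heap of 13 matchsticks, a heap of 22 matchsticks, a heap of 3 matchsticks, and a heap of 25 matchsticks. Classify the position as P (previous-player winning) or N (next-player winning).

N-position

Nim-sum: 11 ^ 13 ^ 22 ^ 3 ^ 25 = 10.
The nim-sum is 10 ≠ 0, so this is an N-position: the player to move can win.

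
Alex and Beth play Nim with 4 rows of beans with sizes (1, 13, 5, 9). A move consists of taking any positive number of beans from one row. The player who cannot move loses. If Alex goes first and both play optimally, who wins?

Compute the nim-sum pairwise:
1 ⊕ 13 = 12
12 ⊕ 5 = 9
9 ⊕ 9 = 0
The nim-sum is 0, so this is a P-position: the player to move is in a losing position under optimal play; Alex is about to move from it and so loses — Beth wins.

Beth wins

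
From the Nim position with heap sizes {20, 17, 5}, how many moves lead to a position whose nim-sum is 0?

0

Nim-sum: 20 ^ 17 ^ 5 = 0.
The nim-sum is already 0, so every move leaves a nonzero nim-sum — there are no winning moves.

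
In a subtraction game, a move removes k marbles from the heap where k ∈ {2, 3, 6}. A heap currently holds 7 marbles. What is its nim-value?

1

Grundy values for subtraction set {2, 3, 6}:
k:     0  1  2  3  4  5  6  7
g(k):  0  0  1  1  2  0  3  1
So g(7) = 1.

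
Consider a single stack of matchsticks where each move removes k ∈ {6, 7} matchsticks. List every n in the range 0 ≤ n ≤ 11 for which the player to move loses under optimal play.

0, 1, 2, 3, 4, 5

Compute g(0), g(1), … for moves {6, 7}:
g(0) = mex{} = 0
g(1) = mex{} = 0
g(2) = mex{} = 0
g(3) = mex{} = 0
g(4) = mex{} = 0
g(5) = mex{} = 0
g(6) = mex{0} = 1
g(7) = mex{0} = 1
g(8) = mex{0} = 1
g(9) = mex{0} = 1
g(10) = mex{0} = 1
g(11) = mex{0} = 1
The P-positions (g = 0) in 0..11 are 0, 1, 2, 3, 4, 5.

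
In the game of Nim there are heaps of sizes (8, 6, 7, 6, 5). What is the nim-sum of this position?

Write each in binary and XOR column by column:
  1000  (8)
  0110  (6)
  0111  (7)
  0110  (6)
  0101  (5)
  ----
  1010  (10)

10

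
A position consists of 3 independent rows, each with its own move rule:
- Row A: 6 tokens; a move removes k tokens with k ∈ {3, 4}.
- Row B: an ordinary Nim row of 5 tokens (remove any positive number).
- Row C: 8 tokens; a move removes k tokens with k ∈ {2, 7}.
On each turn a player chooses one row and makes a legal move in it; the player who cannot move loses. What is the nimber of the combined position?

Grundy values for row A (subtraction set {3, 4}):
g(0) = mex{} = 0
g(1) = mex{} = 0
g(2) = mex{} = 0
g(3) = mex{0} = 1
g(4) = mex{0} = 1
g(5) = mex{0} = 1
g(6) = mex{0,1} = 2
So g(6) = 2.
Row B is a plain Nim row of size 5, so its Grundy value is 5.
Grundy values for row C (subtraction set {2, 7}):
k:     0  1  2  3  4  5  6  7  8
g(k):  0  0  1  1  0  0  1  1  2
So g(8) = 2.
By the Sprague-Grundy theorem, the Grundy value of a sum of independent games is the XOR of the component values.
Combined value = 2 XOR 5 XOR 2 = 5.

5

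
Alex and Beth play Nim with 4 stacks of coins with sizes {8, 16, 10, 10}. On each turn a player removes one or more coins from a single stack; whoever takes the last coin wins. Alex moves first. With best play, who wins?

Nim-sum: 8 ⊕ 16 ⊕ 10 ⊕ 10 = 24.
The nim-sum is 24 ≠ 0, so this is an N-position: the player to move can win; Alex has a winning move.

Alex wins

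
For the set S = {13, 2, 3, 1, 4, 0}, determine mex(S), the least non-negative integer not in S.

5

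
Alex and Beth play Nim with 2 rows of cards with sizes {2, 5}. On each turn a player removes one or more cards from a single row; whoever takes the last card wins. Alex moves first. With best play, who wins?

Nim-sum: 2 ⊕ 5 = 7.
The nim-sum is 7 ≠ 0, so this is an N-position: the player to move can win; Alex has a winning move.

Alex wins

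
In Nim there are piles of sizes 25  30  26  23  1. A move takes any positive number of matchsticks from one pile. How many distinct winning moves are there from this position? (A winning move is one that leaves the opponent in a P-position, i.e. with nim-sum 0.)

Write each in binary and XOR column by column:
  11001  (25)
  11110  (30)
  11010  (26)
  10111  (23)
  00001  (1)
  -----
  01011  (11)
The overall nim-sum is X = 11. A pile of size p has a winning move iff p XOR X < p (reduce it to p XOR X).
  25: 25 XOR 11 = 18 < 25 — winning move (to 18).
  30: 30 XOR 11 = 21 < 30 — winning move (to 21).
  26: 26 XOR 11 = 17 < 26 — winning move (to 17).
  23: 23 XOR 11 = 28 ≥ 23 — no move.
  1: 1 XOR 11 = 10 ≥ 1 — no move.
That gives 3 winning moves.

3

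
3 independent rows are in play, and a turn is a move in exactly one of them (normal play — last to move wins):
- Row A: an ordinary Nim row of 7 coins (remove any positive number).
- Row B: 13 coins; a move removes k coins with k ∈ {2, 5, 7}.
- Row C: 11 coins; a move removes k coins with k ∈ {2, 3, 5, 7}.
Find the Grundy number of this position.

6

Row A is a plain Nim row of size 7, so its Grundy value is 7.
Grundy values for row B (subtraction set {2, 5, 7}):
g(0) = mex{} = 0
g(1) = mex{} = 0
g(2) = mex{0} = 1
g(3) = mex{0} = 1
g(4) = mex{1} = 0
g(5) = mex{0,1} = 2
g(6) = mex{0} = 1
g(7) = mex{0,1,2} = 3
g(8) = mex{0,1} = 2
g(9) = mex{0,1,3} = 2
g(10) = mex{1,2} = 0
g(11) = mex{0,1,2} = 3
g(12) = mex{0,2,3} = 1
g(13) = mex{1,2,3} = 0
So g(13) = 0.
Grundy values for row C (subtraction set {2, 3, 5, 7}):
k:     0  1  2  3  4  5  6  7  8  9 10 11
g(k):  0  0  1  1  2  2  3  3  4  0  0  1
So g(11) = 1.
The value of a disjunctive sum is the nim-sum of the parts.
Combined value = 7 XOR 0 XOR 1 = 6.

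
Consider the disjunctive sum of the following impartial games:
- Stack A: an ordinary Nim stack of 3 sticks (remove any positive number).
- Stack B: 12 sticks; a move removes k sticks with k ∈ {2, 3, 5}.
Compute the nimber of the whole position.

1

Stack A is a plain Nim stack of size 3, so its Grundy value is 3.
Grundy values for stack B (subtraction set {2, 3, 5}):
k:     0  1  2  3  4  5  6  7  8  9 10 11 12
g(k):  0  0  1  1  2  2  3  0  0  1  1  2  2
So g(12) = 2.
The value of a disjunctive sum is the nim-sum of the parts.
Combined value = 3 ⊕ 2 = 1.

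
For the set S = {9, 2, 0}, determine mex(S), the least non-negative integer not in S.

1

0 is in the set but 1 is not, so the mex is 1.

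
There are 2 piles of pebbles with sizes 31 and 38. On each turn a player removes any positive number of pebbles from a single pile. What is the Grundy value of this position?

Write each in binary and XOR column by column:
  011111  (31)
  100110  (38)
  ------
  111001  (57)

57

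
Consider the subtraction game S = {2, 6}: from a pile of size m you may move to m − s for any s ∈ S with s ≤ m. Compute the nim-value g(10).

Build the Grundy sequence with g(k) = mex{g(k−s) : s ∈ {2, 6}, s ≤ k}:
g(0) = mex{} = 0
g(1) = mex{} = 0
g(2) = mex{0} = 1
g(3) = mex{0} = 1
g(4) = mex{1} = 0
g(5) = mex{1} = 0
g(6) = mex{0} = 1
g(7) = mex{0} = 1
g(8) = mex{1} = 0
g(9) = mex{1} = 0
g(10) = mex{0} = 1
So g(10) = 1.

1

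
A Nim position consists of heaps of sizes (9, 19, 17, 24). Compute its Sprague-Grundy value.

Write each in binary and XOR column by column:
  01001  (9)
  10011  (19)
  10001  (17)
  11000  (24)
  -----
  10011  (19)

19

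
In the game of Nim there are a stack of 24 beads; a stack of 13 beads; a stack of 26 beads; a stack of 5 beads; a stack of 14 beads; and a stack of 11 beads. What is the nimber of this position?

In binary:
  11000  (24)
  01101  (13)
  11010  (26)
  00101  (5)
  01110  (14)
  01011  (11)
  -----
  01111  (15)

15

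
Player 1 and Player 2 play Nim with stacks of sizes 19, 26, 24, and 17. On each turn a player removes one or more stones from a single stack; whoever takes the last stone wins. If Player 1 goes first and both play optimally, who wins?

Bitwise XOR of the heap sizes:
  10011  (19)
  11010  (26)
  11000  (24)
  10001  (17)
  -----
  00000  (0)
The nim-sum is 0, so this is a P-position: the player to move is in a losing position under optimal play; Player 1 is about to move from it and so loses — Player 2 wins.

Player 2 wins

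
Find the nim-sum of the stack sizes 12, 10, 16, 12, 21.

Compute the nim-sum pairwise:
12 ⊕ 10 = 6
6 ⊕ 16 = 22
22 ⊕ 12 = 26
26 ⊕ 21 = 15

15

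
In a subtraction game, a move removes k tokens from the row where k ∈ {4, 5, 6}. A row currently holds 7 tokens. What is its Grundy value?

Build the Grundy sequence with g(k) = mex{g(k−s) : s ∈ {4, 5, 6}, s ≤ k}:
g(0) = mex{} = 0
g(1) = mex{} = 0
g(2) = mex{} = 0
g(3) = mex{} = 0
g(4) = mex{0} = 1
g(5) = mex{0} = 1
g(6) = mex{0} = 1
g(7) = mex{0} = 1
So g(7) = 1.

1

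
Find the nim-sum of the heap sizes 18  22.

Bitwise XOR of the heap sizes:
  10010  (18)
  10110  (22)
  -----
  00100  (4)

4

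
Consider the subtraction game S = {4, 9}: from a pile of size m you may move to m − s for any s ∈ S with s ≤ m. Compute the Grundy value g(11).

2

Grundy values for subtraction set {4, 9}:
g(0) = mex{} = 0
g(1) = mex{} = 0
g(2) = mex{} = 0
g(3) = mex{} = 0
g(4) = mex{0} = 1
g(5) = mex{0} = 1
g(6) = mex{0} = 1
g(7) = mex{0} = 1
g(8) = mex{1} = 0
g(9) = mex{0,1} = 2
g(10) = mex{0,1} = 2
g(11) = mex{0,1} = 2
So g(11) = 2.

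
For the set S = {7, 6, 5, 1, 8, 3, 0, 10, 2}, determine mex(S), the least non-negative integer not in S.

4

The values 0, 1, 2, 3 are all present; 4 is the first non-negative integer missing from the set.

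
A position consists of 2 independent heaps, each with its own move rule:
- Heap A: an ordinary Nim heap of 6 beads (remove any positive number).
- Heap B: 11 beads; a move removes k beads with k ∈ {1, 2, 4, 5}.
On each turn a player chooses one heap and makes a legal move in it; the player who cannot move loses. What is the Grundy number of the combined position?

4

Heap A is a plain Nim heap of size 6, so its Grundy value is 6.
Grundy values for heap B (subtraction set {1, 2, 4, 5}):
g(0) = mex{} = 0
g(1) = mex{0} = 1
g(2) = mex{0,1} = 2
g(3) = mex{1,2} = 0
g(4) = mex{0,2} = 1
g(5) = mex{0,1} = 2
g(6) = mex{1,2} = 0
g(7) = mex{0,2} = 1
g(8) = mex{0,1} = 2
g(9) = mex{1,2} = 0
g(10) = mex{0,2} = 1
g(11) = mex{0,1} = 2
So g(11) = 2.
By the Sprague-Grundy theorem, the Grundy value of a sum of independent games is the XOR of the component values.
Combined value = 6 ⊕ 2 = 4.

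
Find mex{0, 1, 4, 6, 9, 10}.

2

The values 0, 1 are all present; 2 is the first non-negative integer missing from the set.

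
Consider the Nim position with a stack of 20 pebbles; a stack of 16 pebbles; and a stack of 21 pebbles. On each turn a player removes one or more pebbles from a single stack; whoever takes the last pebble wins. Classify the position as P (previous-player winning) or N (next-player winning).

Nim-sum: 20 ^ 16 ^ 21 = 17.
The nim-sum is 17 ≠ 0, so this is an N-position: the player to move can win.

N-position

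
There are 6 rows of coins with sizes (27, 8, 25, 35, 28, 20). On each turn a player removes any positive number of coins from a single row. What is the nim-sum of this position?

33

Nim-sum: 27 ^ 8 ^ 25 ^ 35 ^ 28 ^ 20 = 33.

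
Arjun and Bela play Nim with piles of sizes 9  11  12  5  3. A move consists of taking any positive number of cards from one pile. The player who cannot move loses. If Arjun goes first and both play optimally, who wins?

Arjun wins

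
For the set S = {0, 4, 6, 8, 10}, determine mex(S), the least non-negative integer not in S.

1

0 is in the set but 1 is not, so the mex is 1.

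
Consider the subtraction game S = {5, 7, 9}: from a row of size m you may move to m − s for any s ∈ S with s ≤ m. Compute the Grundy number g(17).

Build the Grundy sequence with g(k) = mex{g(k−s) : s ∈ {5, 7, 9}, s ≤ k}:
k:     0  1  2  3  4  5  6  7  8  9 10 11 12 13 14 15 16 17
g(k):  0  0  0  0  0  1  1  1  1  1  2  2  2  2  0  0  0  0
So g(17) = 0.

0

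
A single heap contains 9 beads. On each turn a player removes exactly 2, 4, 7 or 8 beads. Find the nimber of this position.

4

Compute g(0), g(1), … for moves {2, 4, 7, 8}:
g(0) = mex{} = 0
g(1) = mex{} = 0
g(2) = mex{0} = 1
g(3) = mex{0} = 1
g(4) = mex{0,1} = 2
g(5) = mex{0,1} = 2
g(6) = mex{1,2} = 0
g(7) = mex{0,1,2} = 3
g(8) = mex{0,2} = 1
g(9) = mex{0,1,2,3} = 4
So g(9) = 4.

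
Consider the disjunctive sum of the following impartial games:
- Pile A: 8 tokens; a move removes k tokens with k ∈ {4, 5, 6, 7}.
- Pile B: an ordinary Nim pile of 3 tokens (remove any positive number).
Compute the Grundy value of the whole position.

Build the Grundy sequence for pile A with g(k) = mex{g(k−s) : s ∈ {4, 5, 6, 7}, s ≤ k}:
g(0) = mex{} = 0
g(1) = mex{} = 0
g(2) = mex{} = 0
g(3) = mex{} = 0
g(4) = mex{0} = 1
g(5) = mex{0} = 1
g(6) = mex{0} = 1
g(7) = mex{0} = 1
g(8) = mex{0,1} = 2
So g(8) = 2.
Pile B is a plain Nim pile of size 3, so its Grundy value is 3.
By the Sprague-Grundy theorem, the Grundy value of a sum of independent games is the XOR of the component values.
Combined value = 2 ⊕ 3 = 1.

1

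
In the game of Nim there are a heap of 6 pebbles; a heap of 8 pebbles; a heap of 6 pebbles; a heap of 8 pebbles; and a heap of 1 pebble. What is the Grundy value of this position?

1

In binary:
  0110  (6)
  1000  (8)
  0110  (6)
  1000  (8)
  0001  (1)
  ----
  0001  (1)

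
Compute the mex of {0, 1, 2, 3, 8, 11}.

The values 0, 1, 2, 3 are all present; 4 is the first non-negative integer missing from the set.

4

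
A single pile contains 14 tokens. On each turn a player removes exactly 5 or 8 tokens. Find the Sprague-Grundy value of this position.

0

Build the Grundy sequence with g(k) = mex{g(k−s) : s ∈ {5, 8}, s ≤ k}:
g(0) = mex{} = 0
g(1) = mex{} = 0
g(2) = mex{} = 0
g(3) = mex{} = 0
g(4) = mex{} = 0
g(5) = mex{0} = 1
g(6) = mex{0} = 1
g(7) = mex{0} = 1
g(8) = mex{0} = 1
g(9) = mex{0} = 1
g(10) = mex{0,1} = 2
g(11) = mex{0,1} = 2
g(12) = mex{0,1} = 2
g(13) = mex{1} = 0
g(14) = mex{1} = 0
So g(14) = 0.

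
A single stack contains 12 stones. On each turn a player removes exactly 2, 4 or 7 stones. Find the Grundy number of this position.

Grundy values for subtraction set {2, 4, 7}:
g(0) = mex{} = 0
g(1) = mex{} = 0
g(2) = mex{0} = 1
g(3) = mex{0} = 1
g(4) = mex{0,1} = 2
g(5) = mex{0,1} = 2
g(6) = mex{1,2} = 0
g(7) = mex{0,1,2} = 3
g(8) = mex{0,2} = 1
g(9) = mex{1,2,3} = 0
g(10) = mex{0,1} = 2
g(11) = mex{0,2,3} = 1
g(12) = mex{1,2} = 0
So g(12) = 0.

0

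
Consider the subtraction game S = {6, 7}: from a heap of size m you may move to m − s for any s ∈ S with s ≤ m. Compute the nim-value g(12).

Compute g(0), g(1), … for moves {6, 7}:
g(0) = mex{} = 0
g(1) = mex{} = 0
g(2) = mex{} = 0
g(3) = mex{} = 0
g(4) = mex{} = 0
g(5) = mex{} = 0
g(6) = mex{0} = 1
g(7) = mex{0} = 1
g(8) = mex{0} = 1
g(9) = mex{0} = 1
g(10) = mex{0} = 1
g(11) = mex{0} = 1
g(12) = mex{0,1} = 2
So g(12) = 2.

2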